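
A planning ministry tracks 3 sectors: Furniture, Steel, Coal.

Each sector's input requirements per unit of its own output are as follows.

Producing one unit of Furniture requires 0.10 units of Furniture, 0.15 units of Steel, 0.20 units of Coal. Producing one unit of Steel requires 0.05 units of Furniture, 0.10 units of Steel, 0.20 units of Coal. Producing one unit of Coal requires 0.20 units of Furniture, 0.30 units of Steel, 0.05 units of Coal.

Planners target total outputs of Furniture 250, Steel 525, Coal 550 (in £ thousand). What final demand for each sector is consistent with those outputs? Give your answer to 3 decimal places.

d_F = 88.750, d_S = 270.000, d_C = 367.500

I − A =
  [   0.90    -0.05    -0.20]
  [  -0.15     0.90    -0.30]
  [  -0.20    -0.20     0.95]
d = (I − A) x:
  d_F = (+0.90)·250 + (-0.05)·525 + (-0.20)·550 = 88.750
  d_S = (-0.15)·250 + (+0.90)·525 + (-0.30)·550 = 270.000
  d_C = (-0.20)·250 + (-0.20)·525 + (+0.95)·550 = 367.500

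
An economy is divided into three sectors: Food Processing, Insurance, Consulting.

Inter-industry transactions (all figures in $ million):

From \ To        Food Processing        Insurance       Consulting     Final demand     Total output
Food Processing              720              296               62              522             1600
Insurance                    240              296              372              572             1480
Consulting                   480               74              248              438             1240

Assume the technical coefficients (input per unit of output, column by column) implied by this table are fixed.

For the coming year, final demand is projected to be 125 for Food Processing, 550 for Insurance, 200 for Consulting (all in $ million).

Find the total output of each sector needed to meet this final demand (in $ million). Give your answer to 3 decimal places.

Technical coefficients a_ij = z_ij / X_j:
  a_FF = 720/1600 = 0.45, a_IF = 240/1600 = 0.15, a_CF = 480/1600 = 0.30
  a_FI = 296/1480 = 0.20, a_II = 296/1480 = 0.20, a_CI = 74/1480 = 0.05
  a_FC = 62/1240 = 0.05, a_IC = 372/1240 = 0.30, a_CC = 248/1240 = 0.20
I − A =
  [   0.55    -0.20    -0.05]
  [  -0.15     0.80    -0.30]
  [  -0.30    -0.05     0.80]
Cofactors of I−A, C_ij = (−1)^(i+j)·(minor ij) (rows/columns in the sector order above):
  C_11 = (0.80)(0.80) − (-0.30)(-0.05) = 0.6250
  C_12 = −[(-0.15)(0.80) − (-0.30)(-0.30)] = 0.2100
  C_13 = (-0.15)(-0.05) − (0.80)(-0.30) = 0.2475
  C_21 = −[(-0.20)(0.80) − (-0.05)(-0.05)] = 0.1625
  C_22 = (0.55)(0.80) − (-0.05)(-0.30) = 0.4250
  C_23 = −[(0.55)(-0.05) − (-0.20)(-0.30)] = 0.0875
  C_31 = (-0.20)(-0.30) − (-0.05)(0.80) = 0.1000
  C_32 = −[(0.55)(-0.30) − (-0.05)(-0.15)] = 0.1725
  C_33 = (0.55)(0.80) − (-0.20)(-0.15) = 0.4100
det(I−A) = Σ_j (I−A)_1j·C_1j = (0.55)(0.6250) + (-0.20)(0.2100) + (-0.05)(0.2475) = 0.289375
adj(I−A) = Cᵀ =
  [ 0.6250   0.1625   0.1000]
  [ 0.2100   0.4250   0.1725]
  [ 0.2475   0.0875   0.4100]
(I − A)⁻¹ = adj(I−A) / det(I−A) ≈
  [   2.1598     0.5616     0.3456]
  [   0.7257     1.4687     0.5961]
  [   0.8553     0.3024     1.4168]
x = (I − A)⁻¹ d = adj(I−A)·d / det(I−A), with det(I−A) = 0.289375:
  x_F = (0.6250·125 + 0.1625·550 + 0.1000·200) / 0.289375 = 187.50 / 0.289375 ≈ 647.948
  x_I = (0.2100·125 + 0.4250·550 + 0.1725·200) / 0.289375 = 294.50 / 0.289375 ≈ 1017.711
  x_C = (0.2475·125 + 0.0875·550 + 0.4100·200) / 0.289375 = 161.0625 / 0.289375 ≈ 556.587

x_F = 647.948, x_I = 1017.711, x_C = 556.587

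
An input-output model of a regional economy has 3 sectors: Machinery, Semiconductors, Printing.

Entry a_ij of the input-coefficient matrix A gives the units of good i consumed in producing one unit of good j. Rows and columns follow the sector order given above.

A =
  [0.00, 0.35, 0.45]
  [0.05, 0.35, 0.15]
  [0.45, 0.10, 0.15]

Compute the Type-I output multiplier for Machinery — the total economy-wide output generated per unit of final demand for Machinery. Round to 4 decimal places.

m_M = 2.5882

I − A =
  [   1.00    -0.35    -0.45]
  [  -0.05     0.65    -0.15]
  [  -0.45    -0.10     0.85]
Cofactors of I−A, C_ij = (−1)^(i+j)·(minor ij) (rows/columns in the sector order above):
  C_11 = (0.65)(0.85) − (-0.15)(-0.10) = 0.5375
  C_12 = −[(-0.05)(0.85) − (-0.15)(-0.45)] = 0.1100
  C_13 = (-0.05)(-0.10) − (0.65)(-0.45) = 0.2975
  C_21 = −[(-0.35)(0.85) − (-0.45)(-0.10)] = 0.3425
  C_22 = (1.00)(0.85) − (-0.45)(-0.45) = 0.6475
  C_23 = −[(1.00)(-0.10) − (-0.35)(-0.45)] = 0.2575
  C_31 = (-0.35)(-0.15) − (-0.45)(0.65) = 0.3450
  C_32 = −[(1.00)(-0.15) − (-0.45)(-0.05)] = 0.1725
  C_33 = (1.00)(0.65) − (-0.35)(-0.05) = 0.6325
det(I−A) = Σ_j (I−A)_1j·C_1j = (1.00)(0.5375) + (-0.35)(0.1100) + (-0.45)(0.2975) = 0.365125
adj(I−A) = Cᵀ =
  [ 0.5375   0.3425   0.3450]
  [ 0.1100   0.6475   0.1725]
  [ 0.2975   0.2575   0.6325]
(I − A)⁻¹ = adj(I−A) / det(I−A) ≈
  [   1.47210     0.93803     0.94488]
  [   0.30127     1.77337     0.47244]
  [   0.81479     0.70524     1.73228]
The output multiplier for sector j is the column-j sum of the Leontief inverse (I − A)⁻¹ = adj(I−A) / det(I−A).
Column M of adj(I−A): (0.5375, 0.1100, 0.2975); det(I−A) = 0.365125.
m_M = (0.5375 + 0.1100 + 0.2975) / 0.365125 = 0.945 / 0.365125 ≈ 2.5882.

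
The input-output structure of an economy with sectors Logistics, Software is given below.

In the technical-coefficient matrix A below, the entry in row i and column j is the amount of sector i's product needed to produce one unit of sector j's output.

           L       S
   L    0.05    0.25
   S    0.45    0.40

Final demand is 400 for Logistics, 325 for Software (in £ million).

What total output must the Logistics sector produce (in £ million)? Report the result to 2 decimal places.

I − A =
  [   0.95    -0.25]
  [  -0.45     0.60]
det(I−A) = (0.95)(0.60) − (-0.25)(-0.45) = 0.4575
adj(I−A) = [[0.60, 0.25], [0.45, 0.95]]
(I − A)⁻¹ = adj(I−A) / det(I−A) ≈
  [   1.3115     0.5464]
  [   0.9836     2.0765]
x = (I − A)⁻¹ d = adj(I−A)·d / det(I−A), with det(I−A) = 0.4575:
  x_L = (0.60·400 + 0.25·325) / 0.4575 = 321.25 / 0.4575 ≈ 702.19
  x_S = (0.45·400 + 0.95·325) / 0.4575 = 488.75 / 0.4575 ≈ 1068.31

x_L = 702.19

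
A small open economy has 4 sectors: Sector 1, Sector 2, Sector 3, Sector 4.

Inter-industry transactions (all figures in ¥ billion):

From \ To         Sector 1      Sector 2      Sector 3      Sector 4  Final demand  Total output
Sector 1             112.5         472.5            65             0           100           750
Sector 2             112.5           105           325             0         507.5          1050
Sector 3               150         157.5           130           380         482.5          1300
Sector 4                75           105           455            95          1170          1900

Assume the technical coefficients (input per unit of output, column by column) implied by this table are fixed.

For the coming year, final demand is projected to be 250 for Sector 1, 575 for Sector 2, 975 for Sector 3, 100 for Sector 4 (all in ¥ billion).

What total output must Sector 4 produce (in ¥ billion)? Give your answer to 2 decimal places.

x_4 = 1010.44

Technical coefficients a_ij = z_ij / X_j:
  a_11 = 112.5/750 = 0.15, a_21 = 112.5/750 = 0.15, a_31 = 150/750 = 0.20, a_41 = 75/750 = 0.10
  a_12 = 472.5/1050 = 0.45, a_22 = 105/1050 = 0.10, a_32 = 157.5/1050 = 0.15, a_42 = 105/1050 = 0.10
  a_13 = 65/1300 = 0.05, a_23 = 325/1300 = 0.25, a_33 = 130/1300 = 0.10, a_43 = 455/1300 = 0.35
  a_14 = 0/1900 = 0.00, a_24 = 0/1900 = 0.00, a_34 = 380/1900 = 0.20, a_44 = 95/1900 = 0.05
I − A =
  [   0.85    -0.45    -0.05     0.00]
  [  -0.15     0.90    -0.25     0.00]
  [  -0.20    -0.15     0.90    -0.20]
  [  -0.10    -0.10    -0.35     0.95]
Compute the cofactors C_ij = (−1)^(i+j)·(3×3 minor ij) of I−A; the adjugate is their transpose:
adj(I−A) = Cᵀ =
  [ 0.665875   0.361375   0.149625   0.031500]
  [ 0.170250   0.656750   0.209000   0.044000]
  [ 0.213375   0.232625   0.662625   0.139500]
  [ 0.166625   0.192875   0.281875   0.563250]
det(I−A) = Σ_j (I−A)_1j·C_1j = (0.85)(0.665875) + (-0.45)(0.170250) + (-0.05)(0.213375) + (0.00)(0.166625) = 0.4787125
(I − A)⁻¹ = adj(I−A) / det(I−A) ≈
  [   1.3910     0.7549     0.3126     0.0658]
  [   0.3556     1.3719     0.4366     0.0919]
  [   0.4457     0.4859     1.3842     0.2914]
  [   0.3481     0.4029     0.5888     1.1766]
x = (I − A)⁻¹ d = adj(I−A)·d / det(I−A), with det(I−A) = 0.4787125:
  x_1 = (0.665875·250 + 0.361375·575 + 0.149625·975 + 0.031500·100) / 0.4787125 = 523.29375 / 0.4787125 ≈ 1093.13
  x_2 = (0.170250·250 + 0.656750·575 + 0.209000·975 + 0.044000·100) / 0.4787125 = 628.36875 / 0.4787125 ≈ 1312.62
  x_3 = (0.213375·250 + 0.232625·575 + 0.662625·975 + 0.139500·100) / 0.4787125 = 847.1125 / 0.4787125 ≈ 1769.56
  x_4 = (0.166625·250 + 0.192875·575 + 0.281875·975 + 0.563250·100) / 0.4787125 = 483.7125 / 0.4787125 ≈ 1010.44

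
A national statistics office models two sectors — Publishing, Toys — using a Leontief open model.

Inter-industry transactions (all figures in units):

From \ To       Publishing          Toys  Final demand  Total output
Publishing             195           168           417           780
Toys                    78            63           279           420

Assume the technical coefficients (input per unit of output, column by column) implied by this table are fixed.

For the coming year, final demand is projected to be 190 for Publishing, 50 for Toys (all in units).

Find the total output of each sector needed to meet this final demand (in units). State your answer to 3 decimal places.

Technical coefficients a_ij = z_ij / X_j:
  a_11 = 195/780 = 0.25, a_21 = 78/780 = 0.10
  a_12 = 168/420 = 0.40, a_22 = 63/420 = 0.15
I − A =
  [   0.75    -0.40]
  [  -0.10     0.85]
det(I−A) = (0.75)(0.85) − (-0.40)(-0.10) = 0.5975
adj(I−A) = [[0.85, 0.40], [0.10, 0.75]]
(I − A)⁻¹ = adj(I−A) / det(I−A) ≈
  [   1.4226     0.6695]
  [   0.1674     1.2552]
x = (I − A)⁻¹ d = adj(I−A)·d / det(I−A), with det(I−A) = 0.5975:
  x_1 = (0.85·190 + 0.40·50) / 0.5975 = 181.50 / 0.5975 ≈ 303.766
  x_2 = (0.10·190 + 0.75·50) / 0.5975 = 56.50 / 0.5975 ≈ 94.561

x_1 = 303.766, x_2 = 94.561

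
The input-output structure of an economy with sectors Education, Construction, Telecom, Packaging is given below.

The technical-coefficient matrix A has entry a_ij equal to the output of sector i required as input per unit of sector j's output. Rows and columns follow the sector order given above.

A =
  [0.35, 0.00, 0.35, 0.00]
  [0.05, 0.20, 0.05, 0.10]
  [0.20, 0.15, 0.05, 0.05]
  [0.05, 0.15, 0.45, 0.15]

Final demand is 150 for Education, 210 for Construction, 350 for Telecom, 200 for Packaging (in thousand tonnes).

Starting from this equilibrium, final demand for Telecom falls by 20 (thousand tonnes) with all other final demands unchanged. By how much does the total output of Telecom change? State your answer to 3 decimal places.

I − A =
  [   0.65     0.00    -0.35     0.00]
  [  -0.05     0.80    -0.05    -0.10]
  [  -0.20    -0.15     0.95    -0.05]
  [  -0.05    -0.15    -0.45     0.85]
Compute the cofactors C_ij = (−1)^(i+j)·(3×3 minor ij) of I−A; the adjugate is their transpose:
adj(I−A) = Cᵀ =
  [ 0.600250   0.047250   0.232750   0.019250]
  [ 0.061625   0.449875   0.073500   0.057250]
  [ 0.142500   0.087750   0.432250   0.035750]
  [ 0.121625   0.128625   0.255500   0.430500]
det(I−A) = Σ_j (I−A)_1j·C_1j = (0.65)(0.600250) + (0.00)(0.061625) + (-0.35)(0.142500) + (0.00)(0.121625) = 0.3402875
(I − A)⁻¹ = adj(I−A) / det(I−A) ≈
  [   1.7639     0.1389     0.6840     0.0566]
  [   0.1811     1.3220     0.2160     0.1682]
  [   0.4188     0.2579     1.2702     0.1051]
  [   0.3574     0.3780     0.7508     1.2651]
Δx = (I − A)⁻¹ Δd with Δd having -20 in the Telecom component and 0 elsewhere.
So Δx_3 = L_33 · (-20), where L_33 = adj(I−A)_33 / det(I−A) = 0.432250 / 0.3402875.
Δx_3 = 0.432250 × (-20) / 0.3402875 = -8.645 / 0.3402875 ≈ -25.405.

Δx_3 = -25.405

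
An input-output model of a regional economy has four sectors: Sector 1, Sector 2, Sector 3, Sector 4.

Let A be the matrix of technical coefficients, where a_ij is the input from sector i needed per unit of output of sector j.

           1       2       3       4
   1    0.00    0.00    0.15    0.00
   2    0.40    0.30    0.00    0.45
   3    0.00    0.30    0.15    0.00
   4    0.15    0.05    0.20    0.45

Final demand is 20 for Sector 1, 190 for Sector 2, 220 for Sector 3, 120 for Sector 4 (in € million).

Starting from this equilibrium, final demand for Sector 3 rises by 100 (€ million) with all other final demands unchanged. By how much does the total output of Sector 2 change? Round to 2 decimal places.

Δx_2 = 49.64

I − A =
  [   1.00     0.00    -0.15     0.00]
  [  -0.40     0.70     0.00    -0.45]
  [   0.00    -0.30     0.85     0.00]
  [  -0.15    -0.05    -0.20     0.55]
Compute the cofactors C_ij = (−1)^(i+j)·(3×3 minor ij) of I−A; the adjugate is their transpose:
adj(I−A) = Cᵀ =
  [ 0.281125   0.024750   0.054375   0.020250]
  [ 0.244375   0.467500   0.133125   0.382500]
  [ 0.086250   0.165000   0.362500   0.135000]
  [ 0.130250   0.109250   0.158750   0.577000]
det(I−A) = Σ_j (I−A)_1j·C_1j = (1.00)(0.281125) + (0.00)(0.244375) + (-0.15)(0.086250) + (0.00)(0.130250) = 0.2681875
(I − A)⁻¹ = adj(I−A) / det(I−A) ≈
  [   1.0482     0.0923     0.2027     0.0755]
  [   0.9112     1.7432     0.4964     1.4262]
  [   0.3216     0.6152     1.3517     0.5034]
  [   0.4857     0.4074     0.5919     2.1515]
Δx = (I − A)⁻¹ Δd with Δd having +100 in the Sector 3 component and 0 elsewhere.
So Δx_2 = L_23 · (+100), where L_23 = adj(I−A)_23 / det(I−A) = 0.133125 / 0.2681875.
Δx_2 = 0.133125 × (+100) / 0.2681875 = 13.3125 / 0.2681875 ≈ 49.64.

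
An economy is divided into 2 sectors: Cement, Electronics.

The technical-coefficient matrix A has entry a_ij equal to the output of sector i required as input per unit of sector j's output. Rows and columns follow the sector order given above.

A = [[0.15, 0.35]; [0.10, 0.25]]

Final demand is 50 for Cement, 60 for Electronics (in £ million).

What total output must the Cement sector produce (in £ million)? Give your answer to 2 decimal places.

I − A =
  [   0.85    -0.35]
  [  -0.10     0.75]
det(I−A) = (0.85)(0.75) − (-0.35)(-0.10) = 0.6025
adj(I−A) = [[0.75, 0.35], [0.10, 0.85]]
(I − A)⁻¹ = adj(I−A) / det(I−A) ≈
  [   1.2448     0.5809]
  [   0.1660     1.4108]
x = (I − A)⁻¹ d = adj(I−A)·d / det(I−A), with det(I−A) = 0.6025:
  x_C = (0.75·50 + 0.35·60) / 0.6025 = 58.50 / 0.6025 ≈ 97.10
  x_E = (0.10·50 + 0.85·60) / 0.6025 = 56.00 / 0.6025 ≈ 92.95

x_C = 97.10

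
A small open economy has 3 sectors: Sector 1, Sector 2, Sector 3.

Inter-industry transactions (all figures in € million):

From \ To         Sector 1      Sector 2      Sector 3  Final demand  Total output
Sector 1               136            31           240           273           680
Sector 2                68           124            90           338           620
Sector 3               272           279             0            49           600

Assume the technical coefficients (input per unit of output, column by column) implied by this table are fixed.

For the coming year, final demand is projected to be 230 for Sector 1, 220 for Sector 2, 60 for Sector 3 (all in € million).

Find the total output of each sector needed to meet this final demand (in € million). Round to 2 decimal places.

x_1 = 552.60, x_2 = 433.33, x_3 = 476.04

Technical coefficients a_ij = z_ij / X_j:
  a_11 = 136/680 = 0.20, a_21 = 68/680 = 0.10, a_31 = 272/680 = 0.40
  a_12 = 31/620 = 0.05, a_22 = 124/620 = 0.20, a_32 = 279/620 = 0.45
  a_13 = 240/600 = 0.40, a_23 = 90/600 = 0.15, a_33 = 0/600 = 0.00
I − A =
  [   0.80    -0.05    -0.40]
  [  -0.10     0.80    -0.15]
  [  -0.40    -0.45     1.00]
Cofactors of I−A, C_ij = (−1)^(i+j)·(minor ij) (rows/columns in the sector order above):
  C_11 = (0.80)(1.00) − (-0.15)(-0.45) = 0.7325
  C_12 = −[(-0.10)(1.00) − (-0.15)(-0.40)] = 0.1600
  C_13 = (-0.10)(-0.45) − (0.80)(-0.40) = 0.3650
  C_21 = −[(-0.05)(1.00) − (-0.40)(-0.45)] = 0.2300
  C_22 = (0.80)(1.00) − (-0.40)(-0.40) = 0.6400
  C_23 = −[(0.80)(-0.45) − (-0.05)(-0.40)] = 0.3800
  C_31 = (-0.05)(-0.15) − (-0.40)(0.80) = 0.3275
  C_32 = −[(0.80)(-0.15) − (-0.40)(-0.10)] = 0.1600
  C_33 = (0.80)(0.80) − (-0.05)(-0.10) = 0.6350
det(I−A) = Σ_j (I−A)_1j·C_1j = (0.80)(0.7325) + (-0.05)(0.1600) + (-0.40)(0.3650) = 0.4320
adj(I−A) = Cᵀ =
  [ 0.7325   0.2300   0.3275]
  [ 0.1600   0.6400   0.1600]
  [ 0.3650   0.3800   0.6350]
(I − A)⁻¹ = adj(I−A) / det(I−A) ≈
  [   1.6956     0.5324     0.7581]
  [   0.3704     1.4815     0.3704]
  [   0.8449     0.8796     1.4699]
x = (I − A)⁻¹ d = adj(I−A)·d / det(I−A), with det(I−A) = 0.4320:
  x_1 = (0.7325·230 + 0.2300·220 + 0.3275·60) / 0.4320 = 238.725 / 0.4320 ≈ 552.60
  x_2 = (0.1600·230 + 0.6400·220 + 0.1600·60) / 0.4320 = 187.20 / 0.4320 ≈ 433.33
  x_3 = (0.3650·230 + 0.3800·220 + 0.6350·60) / 0.4320 = 205.65 / 0.4320 ≈ 476.04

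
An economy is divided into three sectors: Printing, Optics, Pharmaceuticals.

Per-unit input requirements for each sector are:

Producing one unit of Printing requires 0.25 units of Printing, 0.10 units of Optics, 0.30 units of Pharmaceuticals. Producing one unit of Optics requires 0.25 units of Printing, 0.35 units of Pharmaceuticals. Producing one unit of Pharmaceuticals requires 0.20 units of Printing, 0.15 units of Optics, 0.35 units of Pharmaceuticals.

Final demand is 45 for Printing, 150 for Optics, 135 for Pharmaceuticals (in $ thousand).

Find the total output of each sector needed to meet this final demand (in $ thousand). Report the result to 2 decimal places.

x_1 = 265.32, x_2 = 245.92, x_3 = 462.57

I − A =
  [   0.75    -0.25    -0.20]
  [  -0.10     1.00    -0.15]
  [  -0.30    -0.35     0.65]
Cofactors of I−A, C_ij = (−1)^(i+j)·(minor ij) (rows/columns in the sector order above):
  C_11 = (1.00)(0.65) − (-0.15)(-0.35) = 0.5975
  C_12 = −[(-0.10)(0.65) − (-0.15)(-0.30)] = 0.1100
  C_13 = (-0.10)(-0.35) − (1.00)(-0.30) = 0.3350
  C_21 = −[(-0.25)(0.65) − (-0.20)(-0.35)] = 0.2325
  C_22 = (0.75)(0.65) − (-0.20)(-0.30) = 0.4275
  C_23 = −[(0.75)(-0.35) − (-0.25)(-0.30)] = 0.3375
  C_31 = (-0.25)(-0.15) − (-0.20)(1.00) = 0.2375
  C_32 = −[(0.75)(-0.15) − (-0.20)(-0.10)] = 0.1325
  C_33 = (0.75)(1.00) − (-0.25)(-0.10) = 0.7250
det(I−A) = Σ_j (I−A)_1j·C_1j = (0.75)(0.5975) + (-0.25)(0.1100) + (-0.20)(0.3350) = 0.353625
adj(I−A) = Cᵀ =
  [ 0.5975   0.2325   0.2375]
  [ 0.1100   0.4275   0.1325]
  [ 0.3350   0.3375   0.7250]
(I − A)⁻¹ = adj(I−A) / det(I−A) ≈
  [   1.6896     0.6575     0.6716]
  [   0.3111     1.2089     0.3747]
  [   0.9473     0.9544     2.0502]
x = (I − A)⁻¹ d = adj(I−A)·d / det(I−A), with det(I−A) = 0.353625:
  x_1 = (0.5975·45 + 0.2325·150 + 0.2375·135) / 0.353625 = 93.825 / 0.353625 ≈ 265.32
  x_2 = (0.1100·45 + 0.4275·150 + 0.1325·135) / 0.353625 = 86.9625 / 0.353625 ≈ 245.92
  x_3 = (0.3350·45 + 0.3375·150 + 0.7250·135) / 0.353625 = 163.575 / 0.353625 ≈ 462.57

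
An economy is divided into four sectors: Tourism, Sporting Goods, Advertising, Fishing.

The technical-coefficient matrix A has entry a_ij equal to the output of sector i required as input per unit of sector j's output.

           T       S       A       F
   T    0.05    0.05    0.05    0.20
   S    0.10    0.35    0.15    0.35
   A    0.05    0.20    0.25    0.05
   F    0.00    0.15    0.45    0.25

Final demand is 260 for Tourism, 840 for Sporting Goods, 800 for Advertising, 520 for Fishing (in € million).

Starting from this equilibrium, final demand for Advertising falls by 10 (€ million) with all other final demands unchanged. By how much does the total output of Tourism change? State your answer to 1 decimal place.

Δx_T = -4.2

I − A =
  [   0.95    -0.05    -0.05    -0.20]
  [  -0.10     0.65    -0.15    -0.35]
  [  -0.05    -0.20     0.75    -0.05]
  [   0.00    -0.15    -0.45     0.75]
Compute the cofactors C_ij = (−1)^(i+j)·(3×3 minor ij) of I−A; the adjugate is their transpose:
adj(I−A) = Cᵀ =
  [ 0.256500   0.075375   0.098250   0.110125]
  [ 0.067500   0.506625   0.269250   0.272375]
  [ 0.037500   0.153000   0.406500   0.108500]
  [ 0.036000   0.193125   0.297750   0.427875]
det(I−A) = Σ_j (I−A)_1j·C_1j = (0.95)(0.256500) + (-0.05)(0.067500) + (-0.05)(0.037500) + (-0.20)(0.036000) = 0.231225
(I − A)⁻¹ = adj(I−A) / det(I−A) ≈
  [   1.1093     0.3260     0.4249     0.4763]
  [   0.2919     2.1910     1.1645     1.1780]
  [   0.1622     0.6617     1.7580     0.4692]
  [   0.1557     0.8352     1.2877     1.8505]
Δx = (I − A)⁻¹ Δd with Δd having -10 in the Advertising component and 0 elsewhere.
So Δx_T = L_TA · (-10), where L_TA = adj(I−A)_TA / det(I−A) = 0.098250 / 0.231225.
Δx_T = 0.098250 × (-10) / 0.231225 = -0.9825 / 0.231225 ≈ -4.2.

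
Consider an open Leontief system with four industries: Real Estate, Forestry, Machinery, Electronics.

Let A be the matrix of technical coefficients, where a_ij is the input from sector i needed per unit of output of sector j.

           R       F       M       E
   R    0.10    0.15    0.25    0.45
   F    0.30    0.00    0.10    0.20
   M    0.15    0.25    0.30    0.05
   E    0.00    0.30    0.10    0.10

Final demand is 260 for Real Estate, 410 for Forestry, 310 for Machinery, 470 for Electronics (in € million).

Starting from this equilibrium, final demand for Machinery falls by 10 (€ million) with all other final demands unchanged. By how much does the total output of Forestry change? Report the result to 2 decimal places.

I − A =
  [   0.90    -0.15    -0.25    -0.45]
  [  -0.30     1.00    -0.10    -0.20]
  [  -0.15    -0.25     0.70    -0.05]
  [   0.00    -0.30    -0.10     0.90]
Compute the cofactors C_ij = (−1)^(i+j)·(3×3 minor ij) of I−A; the adjugate is their transpose:
adj(I−A) = Cᵀ =
  [ 0.5540   0.2595   0.2850   0.3505]
  [ 0.2040   0.5220   0.1800   0.2280]
  [ 0.1980   0.2565   0.6750   0.1935]
  [ 0.0900   0.2025   0.1350   0.5175]
det(I−A) = Σ_j (I−A)_1j·C_1j = (0.90)(0.5540) + (-0.15)(0.2040) + (-0.25)(0.1980) + (-0.45)(0.0900) = 0.3780
(I − A)⁻¹ = adj(I−A) / det(I−A) ≈
  [   1.4656     0.6865     0.7540     0.9272]
  [   0.5397     1.3810     0.4762     0.6032]
  [   0.5238     0.6786     1.7857     0.5119]
  [   0.2381     0.5357     0.3571     1.3690]
Δx = (I − A)⁻¹ Δd with Δd having -10 in the Machinery component and 0 elsewhere.
So Δx_F = L_FM · (-10), where L_FM = adj(I−A)_FM / det(I−A) = 0.1800 / 0.3780.
Δx_F = 0.1800 × (-10) / 0.3780 = -1.80 / 0.3780 ≈ -4.76.

Δx_F = -4.76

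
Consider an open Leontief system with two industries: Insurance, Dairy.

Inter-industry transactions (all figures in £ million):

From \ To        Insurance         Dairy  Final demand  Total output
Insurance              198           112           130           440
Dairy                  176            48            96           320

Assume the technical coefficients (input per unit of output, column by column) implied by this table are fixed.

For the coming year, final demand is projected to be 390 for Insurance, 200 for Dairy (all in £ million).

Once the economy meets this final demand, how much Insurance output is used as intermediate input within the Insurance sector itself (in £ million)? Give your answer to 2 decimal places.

Technical coefficients a_ij = z_ij / X_j:
  a_11 = 198/440 = 0.45, a_21 = 176/440 = 0.40
  a_12 = 112/320 = 0.35, a_22 = 48/320 = 0.15
I − A =
  [   0.55    -0.35]
  [  -0.40     0.85]
det(I−A) = (0.55)(0.85) − (-0.35)(-0.40) = 0.3275
adj(I−A) = [[0.85, 0.35], [0.40, 0.55]]
(I − A)⁻¹ = adj(I−A) / det(I−A) ≈
  [   2.5954     1.0687]
  [   1.2214     1.6794]
First solve x = (I − A)⁻¹ d = adj(I−A)·d / det(I−A); in particular x_1 = (0.85·390 + 0.35·200) / 0.3275 = 401.50 / 0.3275 ≈ 1225.9542.
Intermediate flow from 1 to 1: z_11 = a_11 · x_1 = 0.45 × 401.50 / 0.3275 = 180.675 / 0.3275 ≈ 551.68.

z_11 = 551.68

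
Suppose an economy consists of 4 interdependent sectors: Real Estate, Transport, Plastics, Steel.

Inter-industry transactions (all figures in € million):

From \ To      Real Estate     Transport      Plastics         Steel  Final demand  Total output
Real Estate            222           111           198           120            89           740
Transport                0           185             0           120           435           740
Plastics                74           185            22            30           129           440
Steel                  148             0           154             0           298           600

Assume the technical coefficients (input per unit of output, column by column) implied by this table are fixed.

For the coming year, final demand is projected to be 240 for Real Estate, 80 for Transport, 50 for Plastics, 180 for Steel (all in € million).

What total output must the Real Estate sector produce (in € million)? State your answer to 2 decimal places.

x_1 = 615.23

Technical coefficients a_ij = z_ij / X_j:
  a_11 = 222/740 = 0.30, a_21 = 0/740 = 0.00, a_31 = 74/740 = 0.10, a_41 = 148/740 = 0.20
  a_12 = 111/740 = 0.15, a_22 = 185/740 = 0.25, a_32 = 185/740 = 0.25, a_42 = 0/740 = 0.00
  a_13 = 198/440 = 0.45, a_23 = 0/440 = 0.00, a_33 = 22/440 = 0.05, a_43 = 154/440 = 0.35
  a_14 = 120/600 = 0.20, a_24 = 120/600 = 0.20, a_34 = 30/600 = 0.05, a_44 = 0/600 = 0.00
I − A =
  [   0.70    -0.15    -0.45    -0.20]
  [   0.00     0.75     0.00    -0.20]
  [  -0.10    -0.25     0.95    -0.05]
  [  -0.20     0.00    -0.35     1.00]
Compute the cofactors C_ij = (−1)^(i+j)·(3×3 minor ij) of I−A; the adjugate is their transpose:
adj(I−A) = Cᵀ =
  [ 0.681875   0.269875   0.400500   0.210375]
  [ 0.045000   0.558250   0.067000   0.124000]
  [ 0.092500   0.181500   0.489000   0.079250]
  [ 0.168750   0.117500   0.251250   0.465000]
det(I−A) = Σ_j (I−A)_1j·C_1j = (0.70)(0.681875) + (-0.15)(0.045000) + (-0.45)(0.092500) + (-0.20)(0.168750) = 0.3951875
(I − A)⁻¹ = adj(I−A) / det(I−A) ≈
  [   1.7254     0.6829     1.0134     0.5323]
  [   0.1139     1.4126     0.1695     0.3138]
  [   0.2341     0.4593     1.2374     0.2005]
  [   0.4270     0.2973     0.6358     1.1767]
x = (I − A)⁻¹ d = adj(I−A)·d / det(I−A), with det(I−A) = 0.3951875:
  x_1 = (0.681875·240 + 0.269875·80 + 0.400500·50 + 0.210375·180) / 0.3951875 = 243.1325 / 0.3951875 ≈ 615.23
  x_2 = (0.045000·240 + 0.558250·80 + 0.067000·50 + 0.124000·180) / 0.3951875 = 81.13 / 0.3951875 ≈ 205.29
  x_3 = (0.092500·240 + 0.181500·80 + 0.489000·50 + 0.079250·180) / 0.3951875 = 75.435 / 0.3951875 ≈ 190.88
  x_4 = (0.168750·240 + 0.117500·80 + 0.251250·50 + 0.465000·180) / 0.3951875 = 146.1625 / 0.3951875 ≈ 369.86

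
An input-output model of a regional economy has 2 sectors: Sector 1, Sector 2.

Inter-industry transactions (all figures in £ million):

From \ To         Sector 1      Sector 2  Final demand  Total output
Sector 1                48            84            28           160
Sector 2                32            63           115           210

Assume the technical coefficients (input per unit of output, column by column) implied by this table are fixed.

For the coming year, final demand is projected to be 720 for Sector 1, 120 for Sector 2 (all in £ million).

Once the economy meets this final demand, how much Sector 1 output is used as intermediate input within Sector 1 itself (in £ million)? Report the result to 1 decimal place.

Technical coefficients a_ij = z_ij / X_j:
  a_11 = 48/160 = 0.30, a_21 = 32/160 = 0.20
  a_12 = 84/210 = 0.40, a_22 = 63/210 = 0.30
I − A =
  [   0.70    -0.40]
  [  -0.20     0.70]
det(I−A) = (0.70)(0.70) − (-0.40)(-0.20) = 0.4100
adj(I−A) = [[0.70, 0.40], [0.20, 0.70]]
(I − A)⁻¹ = adj(I−A) / det(I−A) ≈
  [   1.7073     0.9756]
  [   0.4878     1.7073]
First solve x = (I − A)⁻¹ d = adj(I−A)·d / det(I−A); in particular x_1 = (0.70·720 + 0.40·120) / 0.4100 = 552.00 / 0.4100 ≈ 1346.341.
Intermediate flow from 1 to 1: z_11 = a_11 · x_1 = 0.30 × 552.00 / 0.4100 = 165.60 / 0.4100 ≈ 403.9.

z_11 = 403.9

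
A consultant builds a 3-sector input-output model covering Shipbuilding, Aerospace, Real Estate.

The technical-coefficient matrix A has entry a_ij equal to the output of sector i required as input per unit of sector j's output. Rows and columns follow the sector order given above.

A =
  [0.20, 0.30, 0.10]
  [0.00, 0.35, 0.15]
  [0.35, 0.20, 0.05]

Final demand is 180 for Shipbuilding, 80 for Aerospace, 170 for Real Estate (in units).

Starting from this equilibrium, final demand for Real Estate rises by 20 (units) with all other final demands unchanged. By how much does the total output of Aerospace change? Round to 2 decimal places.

Δx_A = 5.56

I − A =
  [   0.80    -0.30    -0.10]
  [   0.00     0.65    -0.15]
  [  -0.35    -0.20     0.95]
Cofactors of I−A, C_ij = (−1)^(i+j)·(minor ij) (rows/columns in the sector order above):
  C_11 = (0.65)(0.95) − (-0.15)(-0.20) = 0.5875
  C_12 = −[(0.00)(0.95) − (-0.15)(-0.35)] = 0.0525
  C_13 = (0.00)(-0.20) − (0.65)(-0.35) = 0.2275
  C_21 = −[(-0.30)(0.95) − (-0.10)(-0.20)] = 0.3050
  C_22 = (0.80)(0.95) − (-0.10)(-0.35) = 0.7250
  C_23 = −[(0.80)(-0.20) − (-0.30)(-0.35)] = 0.2650
  C_31 = (-0.30)(-0.15) − (-0.10)(0.65) = 0.1100
  C_32 = −[(0.80)(-0.15) − (-0.10)(0.00)] = 0.1200
  C_33 = (0.80)(0.65) − (-0.30)(0.00) = 0.5200
det(I−A) = Σ_j (I−A)_1j·C_1j = (0.80)(0.5875) + (-0.30)(0.0525) + (-0.10)(0.2275) = 0.4315
adj(I−A) = Cᵀ =
  [ 0.5875   0.3050   0.1100]
  [ 0.0525   0.7250   0.1200]
  [ 0.2275   0.2650   0.5200]
(I − A)⁻¹ = adj(I−A) / det(I−A) ≈
  [   1.3615     0.7068     0.2549]
  [   0.1217     1.6802     0.2781]
  [   0.5272     0.6141     1.2051]
Δx = (I − A)⁻¹ Δd with Δd having +20 in the Real Estate component and 0 elsewhere.
So Δx_A = L_AR · (+20), where L_AR = adj(I−A)_AR / det(I−A) = 0.1200 / 0.4315.
Δx_A = 0.1200 × (+20) / 0.4315 = 2.40 / 0.4315 ≈ 5.56.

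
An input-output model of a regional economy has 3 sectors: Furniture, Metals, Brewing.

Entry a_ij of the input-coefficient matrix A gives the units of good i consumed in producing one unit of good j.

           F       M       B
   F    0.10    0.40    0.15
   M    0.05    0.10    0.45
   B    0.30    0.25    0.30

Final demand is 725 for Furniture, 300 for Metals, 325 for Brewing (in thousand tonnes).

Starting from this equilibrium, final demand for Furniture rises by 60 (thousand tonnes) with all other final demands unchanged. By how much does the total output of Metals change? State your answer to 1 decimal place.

I − A =
  [   0.90    -0.40    -0.15]
  [  -0.05     0.90    -0.45]
  [  -0.30    -0.25     0.70]
Cofactors of I−A, C_ij = (−1)^(i+j)·(minor ij) (rows/columns in the sector order above):
  C_11 = (0.90)(0.70) − (-0.45)(-0.25) = 0.5175
  C_12 = −[(-0.05)(0.70) − (-0.45)(-0.30)] = 0.1700
  C_13 = (-0.05)(-0.25) − (0.90)(-0.30) = 0.2825
  C_21 = −[(-0.40)(0.70) − (-0.15)(-0.25)] = 0.3175
  C_22 = (0.90)(0.70) − (-0.15)(-0.30) = 0.5850
  C_23 = −[(0.90)(-0.25) − (-0.40)(-0.30)] = 0.3450
  C_31 = (-0.40)(-0.45) − (-0.15)(0.90) = 0.3150
  C_32 = −[(0.90)(-0.45) − (-0.15)(-0.05)] = 0.4125
  C_33 = (0.90)(0.90) − (-0.40)(-0.05) = 0.7900
det(I−A) = Σ_j (I−A)_1j·C_1j = (0.90)(0.5175) + (-0.40)(0.1700) + (-0.15)(0.2825) = 0.355375
adj(I−A) = Cᵀ =
  [ 0.5175   0.3175   0.3150]
  [ 0.1700   0.5850   0.4125]
  [ 0.2825   0.3450   0.7900]
(I − A)⁻¹ = adj(I−A) / det(I−A) ≈
  [   1.4562     0.8934     0.8864]
  [   0.4784     1.6461     1.1607]
  [   0.7949     0.9708     2.2230]
Δx = (I − A)⁻¹ Δd with Δd having +60 in the Furniture component and 0 elsewhere.
So Δx_M = L_MF · (+60), where L_MF = adj(I−A)_MF / det(I−A) = 0.1700 / 0.355375.
Δx_M = 0.1700 × (+60) / 0.355375 = 10.20 / 0.355375 ≈ 28.7.

Δx_M = 28.7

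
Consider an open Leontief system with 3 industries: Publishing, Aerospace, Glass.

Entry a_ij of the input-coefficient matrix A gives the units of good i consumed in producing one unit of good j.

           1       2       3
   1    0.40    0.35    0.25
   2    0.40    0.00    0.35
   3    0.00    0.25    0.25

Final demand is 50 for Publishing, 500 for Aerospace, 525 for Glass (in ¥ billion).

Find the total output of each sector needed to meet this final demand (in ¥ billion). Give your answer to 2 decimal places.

I − A =
  [   0.60    -0.35    -0.25]
  [  -0.40     1.00    -0.35]
  [   0.00    -0.25     0.75]
Cofactors of I−A, C_ij = (−1)^(i+j)·(minor ij) (rows/columns in the sector order above):
  C_11 = (1.00)(0.75) − (-0.35)(-0.25) = 0.6625
  C_12 = −[(-0.40)(0.75) − (-0.35)(0.00)] = 0.3000
  C_13 = (-0.40)(-0.25) − (1.00)(0.00) = 0.1000
  C_21 = −[(-0.35)(0.75) − (-0.25)(-0.25)] = 0.3250
  C_22 = (0.60)(0.75) − (-0.25)(0.00) = 0.4500
  C_23 = −[(0.60)(-0.25) − (-0.35)(0.00)] = 0.1500
  C_31 = (-0.35)(-0.35) − (-0.25)(1.00) = 0.3725
  C_32 = −[(0.60)(-0.35) − (-0.25)(-0.40)] = 0.3100
  C_33 = (0.60)(1.00) − (-0.35)(-0.40) = 0.4600
det(I−A) = Σ_j (I−A)_1j·C_1j = (0.60)(0.6625) + (-0.35)(0.3000) + (-0.25)(0.1000) = 0.2675
adj(I−A) = Cᵀ =
  [ 0.6625   0.3250   0.3725]
  [ 0.3000   0.4500   0.3100]
  [ 0.1000   0.1500   0.4600]
(I − A)⁻¹ = adj(I−A) / det(I−A) ≈
  [   2.4766     1.2150     1.3925]
  [   1.1215     1.6822     1.1589]
  [   0.3738     0.5607     1.7196]
x = (I − A)⁻¹ d = adj(I−A)·d / det(I−A), with det(I−A) = 0.2675:
  x_1 = (0.6625·50 + 0.3250·500 + 0.3725·525) / 0.2675 = 391.1875 / 0.2675 ≈ 1462.38
  x_2 = (0.3000·50 + 0.4500·500 + 0.3100·525) / 0.2675 = 402.75 / 0.2675 ≈ 1505.61
  x_3 = (0.1000·50 + 0.1500·500 + 0.4600·525) / 0.2675 = 321.50 / 0.2675 ≈ 1201.87

x_1 = 1462.38, x_2 = 1505.61, x_3 = 1201.87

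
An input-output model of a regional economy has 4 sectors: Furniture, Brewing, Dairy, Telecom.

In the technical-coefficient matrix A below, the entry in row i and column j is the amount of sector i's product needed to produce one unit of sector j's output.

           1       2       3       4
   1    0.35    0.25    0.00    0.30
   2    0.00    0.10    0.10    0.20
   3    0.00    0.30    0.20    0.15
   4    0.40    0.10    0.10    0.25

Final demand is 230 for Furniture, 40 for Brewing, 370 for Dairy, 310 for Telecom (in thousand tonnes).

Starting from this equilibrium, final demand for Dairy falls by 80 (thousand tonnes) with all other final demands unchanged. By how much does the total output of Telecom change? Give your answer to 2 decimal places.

Δx_4 = -28.30

I − A =
  [   0.65    -0.25     0.00    -0.30]
  [   0.00     0.90    -0.10    -0.20]
  [   0.00    -0.30     0.80    -0.15]
  [  -0.40    -0.10    -0.10     0.75]
Compute the cofactors C_ij = (−1)^(i+j)·(3×3 minor ij) of I−A; the adjugate is their transpose:
adj(I−A) = Cᵀ =
  [ 0.48050   0.17925   0.05375   0.25075]
  [ 0.07000   0.28425   0.04975   0.11375]
  [ 0.07800   0.13500   0.29775   0.12675]
  [ 0.27600   0.15150   0.07500   0.44850]
det(I−A) = Σ_j (I−A)_1j·C_1j = (0.65)(0.48050) + (-0.25)(0.07000) + (0.00)(0.07800) + (-0.30)(0.27600) = 0.212025
(I − A)⁻¹ = adj(I−A) / det(I−A) ≈
  [   2.2662     0.8454     0.2535     1.1826]
  [   0.3301     1.3406     0.2346     0.5365]
  [   0.3679     0.6367     1.4043     0.5978]
  [   1.3017     0.7145     0.3537     2.1153]
Δx = (I − A)⁻¹ Δd with Δd having -80 in the Dairy component and 0 elsewhere.
So Δx_4 = L_43 · (-80), where L_43 = adj(I−A)_43 / det(I−A) = 0.07500 / 0.212025.
Δx_4 = 0.07500 × (-80) / 0.212025 = -6.00 / 0.212025 ≈ -28.30.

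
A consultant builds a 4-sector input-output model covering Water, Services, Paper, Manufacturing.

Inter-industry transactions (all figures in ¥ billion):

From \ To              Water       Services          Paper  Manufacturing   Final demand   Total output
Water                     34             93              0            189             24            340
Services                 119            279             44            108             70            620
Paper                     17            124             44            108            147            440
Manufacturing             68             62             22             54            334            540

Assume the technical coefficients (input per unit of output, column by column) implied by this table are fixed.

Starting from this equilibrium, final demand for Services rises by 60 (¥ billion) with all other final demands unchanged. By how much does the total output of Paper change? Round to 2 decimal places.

Δx_3 = 40.85

Technical coefficients a_ij = z_ij / X_j:
  a_11 = 34/340 = 0.10, a_21 = 119/340 = 0.35, a_31 = 17/340 = 0.05, a_41 = 68/340 = 0.20
  a_12 = 93/620 = 0.15, a_22 = 279/620 = 0.45, a_32 = 124/620 = 0.20, a_42 = 62/620 = 0.10
  a_13 = 0/440 = 0.00, a_23 = 44/440 = 0.10, a_33 = 44/440 = 0.10, a_43 = 22/440 = 0.05
  a_14 = 189/540 = 0.35, a_24 = 108/540 = 0.20, a_34 = 108/540 = 0.20, a_44 = 54/540 = 0.10
I − A =
  [   0.90    -0.15     0.00    -0.35]
  [  -0.35     0.55    -0.10    -0.20]
  [  -0.05    -0.20     0.90    -0.20]
  [  -0.20    -0.10    -0.05     0.90]
Compute the cofactors C_ij = (−1)^(i+j)·(3×3 minor ij) of I−A; the adjugate is their transpose:
adj(I−A) = Cᵀ =
  [ 0.400000   0.155000   0.028125   0.196250]
  [ 0.325000   0.656125   0.089125   0.292000]
  [ 0.123750   0.180500   0.323500   0.160125]
  [ 0.131875   0.117375   0.034125   0.379500]
det(I−A) = Σ_j (I−A)_1j·C_1j = (0.90)(0.400000) + (-0.15)(0.325000) + (0.00)(0.123750) + (-0.35)(0.131875) = 0.26509375
(I − A)⁻¹ = adj(I−A) / det(I−A) ≈
  [   1.5089     0.5847     0.1061     0.7403]
  [   1.2260     2.4751     0.3362     1.1015]
  [   0.4668     0.6809     1.2203     0.6040]
  [   0.4975     0.4428     0.1287     1.4316]
Δx = (I − A)⁻¹ Δd with Δd having +60 in the Services component and 0 elsewhere.
So Δx_3 = L_32 · (+60), where L_32 = adj(I−A)_32 / det(I−A) = 0.180500 / 0.26509375.
Δx_3 = 0.180500 × (+60) / 0.26509375 = 10.83 / 0.26509375 ≈ 40.85.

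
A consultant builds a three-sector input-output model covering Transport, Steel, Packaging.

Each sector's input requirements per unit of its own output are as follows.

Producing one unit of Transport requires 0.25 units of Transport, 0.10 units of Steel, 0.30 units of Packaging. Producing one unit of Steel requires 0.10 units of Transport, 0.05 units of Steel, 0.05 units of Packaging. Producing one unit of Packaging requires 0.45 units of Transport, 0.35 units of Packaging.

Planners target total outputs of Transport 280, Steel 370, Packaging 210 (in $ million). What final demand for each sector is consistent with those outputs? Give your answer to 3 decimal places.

d_1 = 78.500, d_2 = 323.500, d_3 = 34.000

I − A =
  [   0.75    -0.10    -0.45]
  [  -0.10     0.95     0.00]
  [  -0.30    -0.05     0.65]
d = (I − A) x:
  d_1 = (+0.75)·280 + (-0.10)·370 + (-0.45)·210 = 78.500
  d_2 = (-0.10)·280 + (+0.95)·370 + (+0.00)·210 = 323.500
  d_3 = (-0.30)·280 + (-0.05)·370 + (+0.65)·210 = 34.000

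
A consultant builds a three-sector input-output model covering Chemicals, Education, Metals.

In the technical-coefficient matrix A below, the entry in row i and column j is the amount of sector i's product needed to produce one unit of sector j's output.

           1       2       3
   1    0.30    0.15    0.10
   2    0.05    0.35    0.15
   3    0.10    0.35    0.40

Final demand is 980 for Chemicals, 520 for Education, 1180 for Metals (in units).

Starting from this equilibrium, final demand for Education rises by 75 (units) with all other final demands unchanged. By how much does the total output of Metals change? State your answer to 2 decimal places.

Δx_3 = 88.14

I − A =
  [   0.70    -0.15    -0.10]
  [  -0.05     0.65    -0.15]
  [  -0.10    -0.35     0.60]
Cofactors of I−A, C_ij = (−1)^(i+j)·(minor ij) (rows/columns in the sector order above):
  C_11 = (0.65)(0.60) − (-0.15)(-0.35) = 0.3375
  C_12 = −[(-0.05)(0.60) − (-0.15)(-0.10)] = 0.0450
  C_13 = (-0.05)(-0.35) − (0.65)(-0.10) = 0.0825
  C_21 = −[(-0.15)(0.60) − (-0.10)(-0.35)] = 0.1250
  C_22 = (0.70)(0.60) − (-0.10)(-0.10) = 0.4100
  C_23 = −[(0.70)(-0.35) − (-0.15)(-0.10)] = 0.2600
  C_31 = (-0.15)(-0.15) − (-0.10)(0.65) = 0.0875
  C_32 = −[(0.70)(-0.15) − (-0.10)(-0.05)] = 0.1100
  C_33 = (0.70)(0.65) − (-0.15)(-0.05) = 0.4475
det(I−A) = Σ_j (I−A)_1j·C_1j = (0.70)(0.3375) + (-0.15)(0.0450) + (-0.10)(0.0825) = 0.22125
adj(I−A) = Cᵀ =
  [ 0.3375   0.1250   0.0875]
  [ 0.0450   0.4100   0.1100]
  [ 0.0825   0.2600   0.4475]
(I − A)⁻¹ = adj(I−A) / det(I−A) ≈
  [   1.5254     0.5650     0.3955]
  [   0.2034     1.8531     0.4972]
  [   0.3729     1.1751     2.0226]
Δx = (I − A)⁻¹ Δd with Δd having +75 in the Education component and 0 elsewhere.
So Δx_3 = L_32 · (+75), where L_32 = adj(I−A)_32 / det(I−A) = 0.2600 / 0.22125.
Δx_3 = 0.2600 × (+75) / 0.22125 = 19.50 / 0.22125 ≈ 88.14.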